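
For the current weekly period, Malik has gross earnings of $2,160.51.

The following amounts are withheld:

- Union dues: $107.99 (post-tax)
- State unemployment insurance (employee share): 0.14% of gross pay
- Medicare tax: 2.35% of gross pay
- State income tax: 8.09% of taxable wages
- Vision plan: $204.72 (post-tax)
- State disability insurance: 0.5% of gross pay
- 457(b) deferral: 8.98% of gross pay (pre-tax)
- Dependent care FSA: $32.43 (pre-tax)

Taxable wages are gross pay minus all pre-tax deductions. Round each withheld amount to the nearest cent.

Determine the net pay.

457(b) deferral: $2,160.51 × 0.0898 = $194.01
Dependent care FSA: $32.43
Pre-tax total = $194.01 + $32.43 = $226.44
Taxable wages = $2,160.51 − $226.44 = $1,934.07
State income tax: $1,934.07 × 0.0809 = $156.47
Medicare tax: $2,160.51 × 0.0235 = $50.77
State unemployment insurance (employee share): $2,160.51 × 0.0014 = $3.02
State disability insurance: $2,160.51 × 0.005 = $10.80
Union dues: $107.99
Vision plan: $204.72
Total deductions = $194.01 + $32.43 + $156.47 + $50.77 + $3.02 + $10.80 + $107.99 + $204.72 = $760.21
Net pay = $2,160.51 − $760.21 = $1,400.30

$1,400.30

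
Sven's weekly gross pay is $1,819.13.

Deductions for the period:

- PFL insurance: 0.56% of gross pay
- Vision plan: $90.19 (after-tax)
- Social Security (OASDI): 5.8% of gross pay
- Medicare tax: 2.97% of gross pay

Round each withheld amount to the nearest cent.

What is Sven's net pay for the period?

$1,559.21

PFL insurance: $1,819.13 × 0.0056 = $10.19
Social Security (OASDI): $1,819.13 × 0.058 = $105.51
Medicare tax: $1,819.13 × 0.0297 = $54.03
Vision plan: $90.19
Total deductions = $10.19 + $105.51 + $54.03 + $90.19 = $259.92
Net pay = $1,819.13 − $259.92 = $1,559.21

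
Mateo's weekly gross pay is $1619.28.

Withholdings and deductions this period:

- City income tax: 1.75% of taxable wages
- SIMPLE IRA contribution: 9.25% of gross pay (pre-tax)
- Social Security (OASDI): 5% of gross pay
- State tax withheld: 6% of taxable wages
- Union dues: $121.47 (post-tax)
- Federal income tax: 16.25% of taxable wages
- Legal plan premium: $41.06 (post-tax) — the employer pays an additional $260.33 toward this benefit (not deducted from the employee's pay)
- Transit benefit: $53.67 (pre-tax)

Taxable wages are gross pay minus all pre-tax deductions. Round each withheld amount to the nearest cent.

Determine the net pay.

Transit benefit: $53.67
SIMPLE IRA contribution: $1619.28 × 0.0925 = $149.78
Pre-tax total = $53.67 + $149.78 = $203.45
Taxable wages = $1619.28 − $203.45 = $1415.83
Federal income tax: $1415.83 × 0.1625 = $230.07
City income tax: $1415.83 × 0.0175 = $24.78
State tax withheld: $1415.83 × 0.06 = $84.95
Social Security (OASDI): $1619.28 × 0.05 = $80.96
Legal plan premium: $41.06
Union dues: $121.47
(Employer's $260.33 toward legal plan premium is not withheld from the employee.)
Total deductions = $53.67 + $149.78 + $230.07 + $24.78 + $84.95 + $80.96 + $41.06 + $121.47 = $786.74
Net pay = $1619.28 − $786.74 = $832.54

$832.54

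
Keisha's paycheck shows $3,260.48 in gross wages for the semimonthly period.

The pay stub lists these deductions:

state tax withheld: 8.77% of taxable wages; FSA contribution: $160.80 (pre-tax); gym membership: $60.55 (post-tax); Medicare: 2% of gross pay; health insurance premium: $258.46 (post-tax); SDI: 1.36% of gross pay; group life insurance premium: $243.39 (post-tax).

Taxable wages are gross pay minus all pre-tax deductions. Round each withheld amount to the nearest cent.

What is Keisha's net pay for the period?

FSA contribution: $160.80
Taxable wages = $3,260.48 − $160.80 = $3,099.68
State tax withheld: $3,099.68 × 0.0877 = $271.84
Medicare: $3,260.48 × 0.02 = $65.21
SDI: $3,260.48 × 0.0136 = $44.34
Group life insurance premium: $243.39
Gym membership: $60.55
Health insurance premium: $258.46
Total deductions = $160.80 + $271.84 + $65.21 + $44.34 + $243.39 + $60.55 + $258.46 = $1,104.59
Net pay = $3,260.48 − $1,104.59 = $2,155.89

$2,155.89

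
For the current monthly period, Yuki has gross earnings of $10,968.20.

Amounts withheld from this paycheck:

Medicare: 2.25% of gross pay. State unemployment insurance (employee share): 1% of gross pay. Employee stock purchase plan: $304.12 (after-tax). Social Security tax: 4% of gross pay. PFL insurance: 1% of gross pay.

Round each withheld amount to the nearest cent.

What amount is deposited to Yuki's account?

Social Security tax: $10,968.20 × 0.04 = $438.73
PFL insurance: $10,968.20 × 0.01 = $109.68
State unemployment insurance (employee share): $10,968.20 × 0.01 = $109.68
Medicare: $10,968.20 × 0.0225 = $246.78
Employee stock purchase plan: $304.12
Total deductions = $438.73 + $109.68 + $109.68 + $246.78 + $304.12 = $1,208.99
Net pay = $10,968.20 − $1,208.99 = $9,759.21

$9,759.21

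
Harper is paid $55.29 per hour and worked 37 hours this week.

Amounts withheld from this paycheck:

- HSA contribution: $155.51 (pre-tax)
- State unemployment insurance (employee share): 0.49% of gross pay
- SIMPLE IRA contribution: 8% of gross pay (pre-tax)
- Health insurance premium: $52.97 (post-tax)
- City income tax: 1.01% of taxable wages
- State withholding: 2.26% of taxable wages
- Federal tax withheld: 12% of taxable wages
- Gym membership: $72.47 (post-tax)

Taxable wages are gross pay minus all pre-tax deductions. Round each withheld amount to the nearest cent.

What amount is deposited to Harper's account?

Gross pay: 37 × $55.29 = $2045.73
SIMPLE IRA contribution: $2045.73 × 0.08 = $163.66
HSA contribution: $155.51
Pre-tax total = $163.66 + $155.51 = $319.17
Taxable wages = $2045.73 − $319.17 = $1726.56
City income tax: $1726.56 × 0.0101 = $17.44
Federal tax withheld: $1726.56 × 0.12 = $207.19
State withholding: $1726.56 × 0.0226 = $39.02
State unemployment insurance (employee share): $2045.73 × 0.0049 = $10.02
Health insurance premium: $52.97
Gym membership: $72.47
Total deductions = $163.66 + $155.51 + $17.44 + $207.19 + $39.02 + $10.02 + $52.97 + $72.47 = $718.28
Net pay = $2045.73 − $718.28 = $1327.45

$1327.45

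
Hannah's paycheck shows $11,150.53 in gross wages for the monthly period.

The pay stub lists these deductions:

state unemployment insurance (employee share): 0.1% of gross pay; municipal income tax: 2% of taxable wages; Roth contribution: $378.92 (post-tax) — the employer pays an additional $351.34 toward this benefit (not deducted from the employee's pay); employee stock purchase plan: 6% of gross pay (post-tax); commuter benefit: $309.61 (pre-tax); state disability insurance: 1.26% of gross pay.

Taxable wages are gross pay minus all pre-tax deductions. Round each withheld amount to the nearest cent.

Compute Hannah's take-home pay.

Commuter benefit: $309.61
Taxable wages = $11,150.53 − $309.61 = $10,840.92
Municipal income tax: $10,840.92 × 0.02 = $216.82
State unemployment insurance (employee share): $11,150.53 × 0.001 = $11.15
State disability insurance: $11,150.53 × 0.0126 = $140.50
Employee stock purchase plan: $11,150.53 × 0.06 = $669.03
Roth contribution: $378.92
(Employer's $351.34 toward Roth contribution is not withheld from the employee.)
Total deductions = $309.61 + $216.82 + $11.15 + $140.50 + $669.03 + $378.92 = $1,726.03
Net pay = $11,150.53 − $1,726.03 = $9,424.50

$9,424.50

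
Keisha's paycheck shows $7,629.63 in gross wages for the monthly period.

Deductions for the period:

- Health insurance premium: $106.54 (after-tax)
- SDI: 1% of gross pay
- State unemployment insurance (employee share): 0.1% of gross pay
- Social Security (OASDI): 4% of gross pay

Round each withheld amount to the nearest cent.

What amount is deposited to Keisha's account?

$7,133.97

State unemployment insurance (employee share): $7,629.63 × 0.001 = $7.63
SDI: $7,629.63 × 0.01 = $76.30
Social Security (OASDI): $7,629.63 × 0.04 = $305.19
Health insurance premium: $106.54
Total deductions = $7.63 + $76.30 + $305.19 + $106.54 = $495.66
Net pay = $7,629.63 − $495.66 = $7,133.97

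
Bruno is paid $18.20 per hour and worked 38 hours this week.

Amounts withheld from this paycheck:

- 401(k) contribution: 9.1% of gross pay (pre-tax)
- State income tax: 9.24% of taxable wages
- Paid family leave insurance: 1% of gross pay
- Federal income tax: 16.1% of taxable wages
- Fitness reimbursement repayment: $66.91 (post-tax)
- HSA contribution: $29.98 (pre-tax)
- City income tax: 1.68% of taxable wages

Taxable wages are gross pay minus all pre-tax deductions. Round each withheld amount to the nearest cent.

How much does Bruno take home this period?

Gross pay: 38 × $18.20 = $691.60
401(k) contribution: $691.60 × 0.091 = $62.94
HSA contribution: $29.98
Pre-tax total = $62.94 + $29.98 = $92.92
Taxable wages = $691.60 − $92.92 = $598.68
City income tax: $598.68 × 0.0168 = $10.06
State income tax: $598.68 × 0.0924 = $55.32
Federal income tax: $598.68 × 0.161 = $96.39
Paid family leave insurance: $691.60 × 0.01 = $6.92
Fitness reimbursement repayment: $66.91
Total deductions = $62.94 + $29.98 + $10.06 + $55.32 + $96.39 + $6.92 + $66.91 = $328.52
Net pay = $691.60 − $328.52 = $363.08

$363.08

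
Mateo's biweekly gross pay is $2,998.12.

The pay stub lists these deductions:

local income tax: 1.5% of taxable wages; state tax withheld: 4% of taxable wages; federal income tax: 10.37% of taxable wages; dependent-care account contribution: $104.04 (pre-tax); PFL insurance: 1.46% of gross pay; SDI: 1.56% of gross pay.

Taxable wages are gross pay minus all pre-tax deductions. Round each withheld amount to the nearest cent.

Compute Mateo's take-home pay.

Dependent-care account contribution: $104.04
Taxable wages = $2,998.12 − $104.04 = $2,894.08
State tax withheld: $2,894.08 × 0.04 = $115.76
Federal income tax: $2,894.08 × 0.1037 = $300.12
Local income tax: $2,894.08 × 0.015 = $43.41
PFL insurance: $2,998.12 × 0.0146 = $43.77
SDI: $2,998.12 × 0.0156 = $46.77
Total deductions = $104.04 + $115.76 + $300.12 + $43.41 + $43.77 + $46.77 = $653.87
Net pay = $2,998.12 − $653.87 = $2,344.25

$2,344.25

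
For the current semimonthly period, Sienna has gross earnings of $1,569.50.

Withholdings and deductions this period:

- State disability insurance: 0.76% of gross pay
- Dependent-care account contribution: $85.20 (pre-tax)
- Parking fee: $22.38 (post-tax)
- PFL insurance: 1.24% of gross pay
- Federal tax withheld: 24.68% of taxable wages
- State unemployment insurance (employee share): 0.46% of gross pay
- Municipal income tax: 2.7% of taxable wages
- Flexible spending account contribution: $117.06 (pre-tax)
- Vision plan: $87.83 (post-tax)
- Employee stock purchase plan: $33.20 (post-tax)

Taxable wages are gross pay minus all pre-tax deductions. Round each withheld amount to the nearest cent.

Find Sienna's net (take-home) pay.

$810.87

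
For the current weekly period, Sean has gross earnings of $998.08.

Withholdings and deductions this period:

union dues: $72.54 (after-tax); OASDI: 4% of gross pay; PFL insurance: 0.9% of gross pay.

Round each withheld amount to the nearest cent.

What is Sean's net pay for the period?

PFL insurance: $998.08 × 0.009 = $8.98
OASDI: $998.08 × 0.04 = $39.92
Union dues: $72.54
Total deductions = $8.98 + $39.92 + $72.54 = $121.44
Net pay = $998.08 − $121.44 = $876.64

$876.64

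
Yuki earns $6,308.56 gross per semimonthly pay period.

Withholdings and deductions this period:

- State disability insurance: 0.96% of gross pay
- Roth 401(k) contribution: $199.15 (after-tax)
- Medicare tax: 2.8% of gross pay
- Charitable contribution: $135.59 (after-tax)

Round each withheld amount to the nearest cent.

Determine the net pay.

$5,736.62

State disability insurance: $6,308.56 × 0.0096 = $60.56
Medicare tax: $6,308.56 × 0.028 = $176.64
Charitable contribution: $135.59
Roth 401(k) contribution: $199.15
Total deductions = $60.56 + $176.64 + $135.59 + $199.15 = $571.94
Net pay = $6,308.56 − $571.94 = $5,736.62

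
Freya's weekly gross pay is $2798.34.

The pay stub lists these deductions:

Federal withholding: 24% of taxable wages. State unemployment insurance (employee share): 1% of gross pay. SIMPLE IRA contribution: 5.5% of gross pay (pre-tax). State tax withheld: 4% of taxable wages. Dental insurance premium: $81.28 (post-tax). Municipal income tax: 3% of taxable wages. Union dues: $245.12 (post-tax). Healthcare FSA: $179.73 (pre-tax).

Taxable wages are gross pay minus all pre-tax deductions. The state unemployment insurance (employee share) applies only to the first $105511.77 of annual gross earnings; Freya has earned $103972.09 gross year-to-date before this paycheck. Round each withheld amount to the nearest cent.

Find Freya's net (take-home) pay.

Healthcare FSA: $179.73
SIMPLE IRA contribution: $2798.34 × 0.055 = $153.91
Pre-tax total = $179.73 + $153.91 = $333.64
Taxable wages = $2798.34 − $333.64 = $2464.70
State tax withheld: $2464.70 × 0.04 = $98.59
Federal withholding: $2464.70 × 0.24 = $591.53
Municipal income tax: $2464.70 × 0.03 = $73.94
State unemployment insurance (employee share): only $105511.77 − $103972.09 = $1539.68 of this check is subject → $1539.68 × 0.01 = $15.40
Union dues: $245.12
Dental insurance premium: $81.28
Total deductions = $179.73 + $153.91 + $98.59 + $591.53 + $73.94 + $15.40 + $245.12 + $81.28 = $1439.50
Net pay = $2798.34 − $1439.50 = $1358.84

$1358.84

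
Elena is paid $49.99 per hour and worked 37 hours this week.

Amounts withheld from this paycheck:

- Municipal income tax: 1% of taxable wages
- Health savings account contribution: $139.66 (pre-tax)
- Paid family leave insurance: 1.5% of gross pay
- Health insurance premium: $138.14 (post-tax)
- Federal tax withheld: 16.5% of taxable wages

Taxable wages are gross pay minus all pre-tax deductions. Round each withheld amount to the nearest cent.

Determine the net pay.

$1,244.84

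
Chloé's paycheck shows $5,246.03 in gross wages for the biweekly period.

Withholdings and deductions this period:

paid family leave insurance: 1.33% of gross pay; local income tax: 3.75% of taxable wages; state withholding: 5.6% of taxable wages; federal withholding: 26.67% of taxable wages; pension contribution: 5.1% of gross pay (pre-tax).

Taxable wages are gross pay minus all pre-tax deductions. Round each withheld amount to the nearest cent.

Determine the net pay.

Pension contribution: $5,246.03 × 0.051 = $267.55
Taxable wages = $5,246.03 − $267.55 = $4,978.48
Local income tax: $4,978.48 × 0.0375 = $186.69
State withholding: $4,978.48 × 0.056 = $278.79
Federal withholding: $4,978.48 × 0.2667 = $1,327.76
Paid family leave insurance: $5,246.03 × 0.0133 = $69.77
Total deductions = $267.55 + $186.69 + $278.79 + $1,327.76 + $69.77 = $2,130.56
Net pay = $5,246.03 − $2,130.56 = $3,115.47

$3,115.47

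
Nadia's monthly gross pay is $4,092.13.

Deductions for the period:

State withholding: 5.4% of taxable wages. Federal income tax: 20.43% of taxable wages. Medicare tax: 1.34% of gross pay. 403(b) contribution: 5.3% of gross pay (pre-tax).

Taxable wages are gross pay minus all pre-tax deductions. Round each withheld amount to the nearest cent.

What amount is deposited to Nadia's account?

403(b) contribution: $4,092.13 × 0.053 = $216.88
Taxable wages = $4,092.13 − $216.88 = $3,875.25
State withholding: $3,875.25 × 0.054 = $209.26
Federal income tax: $3,875.25 × 0.2043 = $791.71
Medicare tax: $4,092.13 × 0.0134 = $54.83
Total deductions = $216.88 + $209.26 + $791.71 + $54.83 = $1,272.68
Net pay = $4,092.13 − $1,272.68 = $2,819.45

$2,819.45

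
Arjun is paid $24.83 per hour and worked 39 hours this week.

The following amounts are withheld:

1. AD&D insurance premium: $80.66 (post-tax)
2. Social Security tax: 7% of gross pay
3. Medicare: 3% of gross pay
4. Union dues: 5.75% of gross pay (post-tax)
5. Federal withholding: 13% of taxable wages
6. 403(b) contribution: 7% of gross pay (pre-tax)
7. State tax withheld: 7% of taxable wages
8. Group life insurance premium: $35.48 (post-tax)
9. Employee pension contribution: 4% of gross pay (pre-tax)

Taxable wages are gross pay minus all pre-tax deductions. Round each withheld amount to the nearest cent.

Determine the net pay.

Gross pay: 39 × $24.83 = $968.37
Employee pension contribution: $968.37 × 0.04 = $38.73
403(b) contribution: $968.37 × 0.07 = $67.79
Pre-tax total = $38.73 + $67.79 = $106.52
Taxable wages = $968.37 − $106.52 = $861.85
Federal withholding: $861.85 × 0.13 = $112.04
State tax withheld: $861.85 × 0.07 = $60.33
Social Security tax: $968.37 × 0.07 = $67.79
Medicare: $968.37 × 0.03 = $29.05
Union dues: $968.37 × 0.0575 = $55.68
AD&D insurance premium: $80.66
Group life insurance premium: $35.48
Total deductions = $38.73 + $67.79 + $112.04 + $60.33 + $67.79 + $29.05 + $55.68 + $80.66 + $35.48 = $547.55
Net pay = $968.37 − $547.55 = $420.82

$420.82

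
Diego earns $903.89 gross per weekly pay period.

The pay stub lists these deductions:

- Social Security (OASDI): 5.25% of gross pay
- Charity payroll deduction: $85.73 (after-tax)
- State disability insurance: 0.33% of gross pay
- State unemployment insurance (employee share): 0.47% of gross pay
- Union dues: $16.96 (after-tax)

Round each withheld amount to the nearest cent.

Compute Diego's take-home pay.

$746.52

Social Security (OASDI): $903.89 × 0.0525 = $47.45
State unemployment insurance (employee share): $903.89 × 0.0047 = $4.25
State disability insurance: $903.89 × 0.0033 = $2.98
Charity payroll deduction: $85.73
Union dues: $16.96
Total deductions = $47.45 + $4.25 + $2.98 + $85.73 + $16.96 = $157.37
Net pay = $903.89 − $157.37 = $746.52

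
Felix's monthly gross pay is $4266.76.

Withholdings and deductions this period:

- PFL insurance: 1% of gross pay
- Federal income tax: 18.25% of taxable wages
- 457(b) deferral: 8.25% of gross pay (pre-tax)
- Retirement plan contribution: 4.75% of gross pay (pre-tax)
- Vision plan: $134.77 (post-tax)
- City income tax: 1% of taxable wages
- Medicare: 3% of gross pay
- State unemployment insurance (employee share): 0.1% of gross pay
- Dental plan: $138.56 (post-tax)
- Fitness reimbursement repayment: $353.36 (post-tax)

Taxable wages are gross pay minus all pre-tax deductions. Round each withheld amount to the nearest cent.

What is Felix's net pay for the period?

Retirement plan contribution: $4266.76 × 0.0475 = $202.67
457(b) deferral: $4266.76 × 0.0825 = $352.01
Pre-tax total = $202.67 + $352.01 = $554.68
Taxable wages = $4266.76 − $554.68 = $3712.08
Federal income tax: $3712.08 × 0.1825 = $677.45
City income tax: $3712.08 × 0.01 = $37.12
Medicare: $4266.76 × 0.03 = $128.00
State unemployment insurance (employee share): $4266.76 × 0.001 = $4.27
PFL insurance: $4266.76 × 0.01 = $42.67
Fitness reimbursement repayment: $353.36
Dental plan: $138.56
Vision plan: $134.77
Total deductions = $202.67 + $352.01 + $677.45 + $37.12 + $128.00 + $4.27 + $42.67 + $353.36 + $138.56 + $134.77 = $2070.88
Net pay = $4266.76 − $2070.88 = $2195.88

$2195.88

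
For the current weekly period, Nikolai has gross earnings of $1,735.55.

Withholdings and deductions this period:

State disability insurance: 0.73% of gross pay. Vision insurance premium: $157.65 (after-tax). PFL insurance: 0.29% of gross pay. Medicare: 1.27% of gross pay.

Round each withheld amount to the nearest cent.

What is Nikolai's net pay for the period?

Medicare: $1,735.55 × 0.0127 = $22.04
State disability insurance: $1,735.55 × 0.0073 = $12.67
PFL insurance: $1,735.55 × 0.0029 = $5.03
Vision insurance premium: $157.65
Total deductions = $22.04 + $12.67 + $5.03 + $157.65 = $197.39
Net pay = $1,735.55 − $197.39 = $1,538.16

$1,538.16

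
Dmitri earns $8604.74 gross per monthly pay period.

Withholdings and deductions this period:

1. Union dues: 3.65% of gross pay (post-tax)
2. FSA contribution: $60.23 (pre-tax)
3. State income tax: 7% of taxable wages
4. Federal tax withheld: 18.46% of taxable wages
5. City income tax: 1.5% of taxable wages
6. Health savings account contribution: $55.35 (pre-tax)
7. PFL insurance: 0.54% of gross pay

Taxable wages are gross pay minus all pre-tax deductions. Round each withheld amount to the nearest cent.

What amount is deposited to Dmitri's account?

FSA contribution: $60.23
Health savings account contribution: $55.35
Pre-tax total = $60.23 + $55.35 = $115.58
Taxable wages = $8604.74 − $115.58 = $8489.16
Federal tax withheld: $8489.16 × 0.1846 = $1567.10
State income tax: $8489.16 × 0.07 = $594.24
City income tax: $8489.16 × 0.015 = $127.34
PFL insurance: $8604.74 × 0.0054 = $46.47
Union dues: $8604.74 × 0.0365 = $314.07
Total deductions = $60.23 + $55.35 + $1567.10 + $594.24 + $127.34 + $46.47 + $314.07 = $2764.80
Net pay = $8604.74 − $2764.80 = $5839.94

$5839.94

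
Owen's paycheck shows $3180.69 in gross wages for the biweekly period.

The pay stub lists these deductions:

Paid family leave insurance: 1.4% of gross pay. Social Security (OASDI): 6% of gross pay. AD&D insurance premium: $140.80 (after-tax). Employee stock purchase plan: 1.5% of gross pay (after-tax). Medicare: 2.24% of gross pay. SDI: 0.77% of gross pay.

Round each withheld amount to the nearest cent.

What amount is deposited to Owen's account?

$2661.07

Social Security (OASDI): $3180.69 × 0.06 = $190.84
Medicare: $3180.69 × 0.0224 = $71.25
Paid family leave insurance: $3180.69 × 0.014 = $44.53
SDI: $3180.69 × 0.0077 = $24.49
AD&D insurance premium: $140.80
Employee stock purchase plan: $3180.69 × 0.015 = $47.71
Total deductions = $190.84 + $71.25 + $44.53 + $24.49 + $140.80 + $47.71 = $519.62
Net pay = $3180.69 − $519.62 = $2661.07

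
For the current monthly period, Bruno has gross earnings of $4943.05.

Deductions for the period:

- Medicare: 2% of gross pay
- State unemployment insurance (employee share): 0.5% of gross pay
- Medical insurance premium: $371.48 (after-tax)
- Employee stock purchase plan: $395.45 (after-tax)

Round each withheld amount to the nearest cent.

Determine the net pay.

$4052.54

Medicare: $4943.05 × 0.02 = $98.86
State unemployment insurance (employee share): $4943.05 × 0.005 = $24.72
Employee stock purchase plan: $395.45
Medical insurance premium: $371.48
Total deductions = $98.86 + $24.72 + $395.45 + $371.48 = $890.51
Net pay = $4943.05 − $890.51 = $4052.54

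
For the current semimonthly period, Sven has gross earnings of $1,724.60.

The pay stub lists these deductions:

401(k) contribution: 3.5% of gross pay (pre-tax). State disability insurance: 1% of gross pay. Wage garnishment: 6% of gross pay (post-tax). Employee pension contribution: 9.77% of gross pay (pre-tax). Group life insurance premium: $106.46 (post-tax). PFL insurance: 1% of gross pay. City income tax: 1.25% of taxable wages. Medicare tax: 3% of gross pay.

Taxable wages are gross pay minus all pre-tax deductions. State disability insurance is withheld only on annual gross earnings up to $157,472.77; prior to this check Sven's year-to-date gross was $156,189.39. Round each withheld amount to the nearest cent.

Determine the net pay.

$1,185.29

Employee pension contribution: $1,724.60 × 0.0977 = $168.49
401(k) contribution: $1,724.60 × 0.035 = $60.36
Pre-tax total = $168.49 + $60.36 = $228.85
Taxable wages = $1,724.60 − $228.85 = $1,495.75
City income tax: $1,495.75 × 0.0125 = $18.70
State disability insurance: only $157,472.77 − $156,189.39 = $1,283.38 of this check is subject → $1,283.38 × 0.01 = $12.83
Medicare tax: $1,724.60 × 0.03 = $51.74
PFL insurance: $1,724.60 × 0.01 = $17.25
Group life insurance premium: $106.46
Wage garnishment: $1,724.60 × 0.06 = $103.48
Total deductions = $168.49 + $60.36 + $18.70 + $12.83 + $51.74 + $17.25 + $106.46 + $103.48 = $539.31
Net pay = $1,724.60 − $539.31 = $1,185.29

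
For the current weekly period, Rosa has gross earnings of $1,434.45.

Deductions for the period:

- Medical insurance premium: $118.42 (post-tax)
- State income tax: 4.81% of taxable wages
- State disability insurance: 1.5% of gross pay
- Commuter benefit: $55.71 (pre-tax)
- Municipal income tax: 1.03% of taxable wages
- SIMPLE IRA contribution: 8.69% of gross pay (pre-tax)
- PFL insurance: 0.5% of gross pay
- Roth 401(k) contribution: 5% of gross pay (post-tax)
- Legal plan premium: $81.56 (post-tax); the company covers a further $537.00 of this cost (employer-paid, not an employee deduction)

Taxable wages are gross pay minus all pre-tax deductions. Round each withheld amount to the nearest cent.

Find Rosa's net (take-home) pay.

$880.46

SIMPLE IRA contribution: $1,434.45 × 0.0869 = $124.65
Commuter benefit: $55.71
Pre-tax total = $124.65 + $55.71 = $180.36
Taxable wages = $1,434.45 − $180.36 = $1,254.09
State income tax: $1,254.09 × 0.0481 = $60.32
Municipal income tax: $1,254.09 × 0.0103 = $12.92
State disability insurance: $1,434.45 × 0.015 = $21.52
PFL insurance: $1,434.45 × 0.005 = $7.17
Medical insurance premium: $118.42
Legal plan premium: $81.56
Roth 401(k) contribution: $1,434.45 × 0.05 = $71.72
(Employer's $537.00 toward legal plan premium is not withheld from the employee.)
Total deductions = $124.65 + $55.71 + $60.32 + $12.92 + $21.52 + $7.17 + $118.42 + $81.56 + $71.72 = $553.99
Net pay = $1,434.45 − $553.99 = $880.46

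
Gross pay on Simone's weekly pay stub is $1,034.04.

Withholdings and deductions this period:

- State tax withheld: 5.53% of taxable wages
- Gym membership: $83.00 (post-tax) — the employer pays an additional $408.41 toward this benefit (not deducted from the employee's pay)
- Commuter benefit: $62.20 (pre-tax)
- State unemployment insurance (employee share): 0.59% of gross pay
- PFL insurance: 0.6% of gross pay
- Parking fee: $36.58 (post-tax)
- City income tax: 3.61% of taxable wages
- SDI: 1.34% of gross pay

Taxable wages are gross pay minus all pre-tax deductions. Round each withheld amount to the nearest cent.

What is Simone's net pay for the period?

$737.28

Commuter benefit: $62.20
Taxable wages = $1,034.04 − $62.20 = $971.84
City income tax: $971.84 × 0.0361 = $35.08
State tax withheld: $971.84 × 0.0553 = $53.74
State unemployment insurance (employee share): $1,034.04 × 0.0059 = $6.10
SDI: $1,034.04 × 0.0134 = $13.86
PFL insurance: $1,034.04 × 0.006 = $6.20
Gym membership: $83.00
Parking fee: $36.58
(Employer's $408.41 toward gym membership is not withheld from the employee.)
Total deductions = $62.20 + $35.08 + $53.74 + $6.10 + $13.86 + $6.20 + $83.00 + $36.58 = $296.76
Net pay = $1,034.04 − $296.76 = $737.28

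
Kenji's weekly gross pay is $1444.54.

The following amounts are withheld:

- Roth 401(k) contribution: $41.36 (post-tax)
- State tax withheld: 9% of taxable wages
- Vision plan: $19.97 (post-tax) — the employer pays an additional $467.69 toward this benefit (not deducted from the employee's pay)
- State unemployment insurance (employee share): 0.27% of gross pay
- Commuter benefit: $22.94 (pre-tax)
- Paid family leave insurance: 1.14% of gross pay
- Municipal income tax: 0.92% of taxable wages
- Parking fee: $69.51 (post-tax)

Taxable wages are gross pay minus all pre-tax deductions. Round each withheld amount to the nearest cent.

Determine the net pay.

$1129.37

Commuter benefit: $22.94
Taxable wages = $1444.54 − $22.94 = $1421.60
State tax withheld: $1421.60 × 0.09 = $127.94
Municipal income tax: $1421.60 × 0.0092 = $13.08
Paid family leave insurance: $1444.54 × 0.0114 = $16.47
State unemployment insurance (employee share): $1444.54 × 0.0027 = $3.90
Vision plan: $19.97
Roth 401(k) contribution: $41.36
Parking fee: $69.51
(Employer's $467.69 toward vision plan is not withheld from the employee.)
Total deductions = $22.94 + $127.94 + $13.08 + $16.47 + $3.90 + $19.97 + $41.36 + $69.51 = $315.17
Net pay = $1444.54 − $315.17 = $1129.37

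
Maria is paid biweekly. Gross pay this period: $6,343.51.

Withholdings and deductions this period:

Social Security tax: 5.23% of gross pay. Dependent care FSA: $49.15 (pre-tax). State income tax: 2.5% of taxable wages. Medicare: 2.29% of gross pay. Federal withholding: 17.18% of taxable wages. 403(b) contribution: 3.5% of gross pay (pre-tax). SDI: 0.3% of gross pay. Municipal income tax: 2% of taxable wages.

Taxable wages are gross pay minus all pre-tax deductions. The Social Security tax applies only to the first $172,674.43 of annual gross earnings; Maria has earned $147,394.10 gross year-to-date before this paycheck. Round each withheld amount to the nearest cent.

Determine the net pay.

$4,259.78

403(b) contribution: $6,343.51 × 0.035 = $222.02
Dependent care FSA: $49.15
Pre-tax total = $222.02 + $49.15 = $271.17
Taxable wages = $6,343.51 − $271.17 = $6,072.34
State income tax: $6,072.34 × 0.025 = $151.81
Federal withholding: $6,072.34 × 0.1718 = $1,043.23
Municipal income tax: $6,072.34 × 0.02 = $121.45
Medicare: $6,343.51 × 0.0229 = $145.27
SDI: $6,343.51 × 0.003 = $19.03
Social Security tax: cap not yet reached, full $6,343.51 is subject → $6,343.51 × 0.0523 = $331.77
Total deductions = $222.02 + $49.15 + $151.81 + $1,043.23 + $121.45 + $145.27 + $19.03 + $331.77 = $2,083.73
Net pay = $6,343.51 − $2,083.73 = $4,259.78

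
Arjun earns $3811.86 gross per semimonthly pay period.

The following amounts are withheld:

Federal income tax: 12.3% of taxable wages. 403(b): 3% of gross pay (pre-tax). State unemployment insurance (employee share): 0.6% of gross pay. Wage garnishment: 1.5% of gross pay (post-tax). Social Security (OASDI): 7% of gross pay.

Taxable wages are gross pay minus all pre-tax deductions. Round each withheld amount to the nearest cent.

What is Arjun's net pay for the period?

$2895.83

403(b): $3811.86 × 0.03 = $114.36
Taxable wages = $3811.86 − $114.36 = $3697.50
Federal income tax: $3697.50 × 0.123 = $454.79
State unemployment insurance (employee share): $3811.86 × 0.006 = $22.87
Social Security (OASDI): $3811.86 × 0.07 = $266.83
Wage garnishment: $3811.86 × 0.015 = $57.18
Total deductions = $114.36 + $454.79 + $22.87 + $266.83 + $57.18 = $916.03
Net pay = $3811.86 − $916.03 = $2895.83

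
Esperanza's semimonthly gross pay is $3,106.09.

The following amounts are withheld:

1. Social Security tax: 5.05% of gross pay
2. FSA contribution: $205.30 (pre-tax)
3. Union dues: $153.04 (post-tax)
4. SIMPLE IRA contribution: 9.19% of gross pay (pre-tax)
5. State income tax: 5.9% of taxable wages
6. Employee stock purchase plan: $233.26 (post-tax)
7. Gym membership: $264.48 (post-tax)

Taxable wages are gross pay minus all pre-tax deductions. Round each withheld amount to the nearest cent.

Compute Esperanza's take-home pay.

$1,653.39

SIMPLE IRA contribution: $3,106.09 × 0.0919 = $285.45
FSA contribution: $205.30
Pre-tax total = $285.45 + $205.30 = $490.75
Taxable wages = $3,106.09 − $490.75 = $2,615.34
State income tax: $2,615.34 × 0.059 = $154.31
Social Security tax: $3,106.09 × 0.0505 = $156.86
Employee stock purchase plan: $233.26
Gym membership: $264.48
Union dues: $153.04
Total deductions = $285.45 + $205.30 + $154.31 + $156.86 + $233.26 + $264.48 + $153.04 = $1,452.70
Net pay = $3,106.09 − $1,452.70 = $1,653.39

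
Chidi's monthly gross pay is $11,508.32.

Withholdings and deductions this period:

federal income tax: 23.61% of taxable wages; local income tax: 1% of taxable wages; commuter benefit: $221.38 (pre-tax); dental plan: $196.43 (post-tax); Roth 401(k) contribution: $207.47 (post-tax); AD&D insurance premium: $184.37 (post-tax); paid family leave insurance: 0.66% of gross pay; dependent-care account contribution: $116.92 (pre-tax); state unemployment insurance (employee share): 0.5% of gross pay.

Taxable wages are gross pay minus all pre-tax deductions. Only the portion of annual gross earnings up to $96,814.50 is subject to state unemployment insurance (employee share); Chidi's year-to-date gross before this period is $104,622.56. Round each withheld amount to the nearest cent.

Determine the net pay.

$7,756.86

Commuter benefit: $221.38
Dependent-care account contribution: $116.92
Pre-tax total = $221.38 + $116.92 = $338.30
Taxable wages = $11,508.32 − $338.30 = $11,170.02
Federal income tax: $11,170.02 × 0.2361 = $2,637.24
Local income tax: $11,170.02 × 0.01 = $111.70
Paid family leave insurance: $11,508.32 × 0.0066 = $75.95
State unemployment insurance (employee share): annual cap $96,814.50 already reached (YTD $104,622.56), so $0.00
Dental plan: $196.43
Roth 401(k) contribution: $207.47
AD&D insurance premium: $184.37
Total deductions = $221.38 + $116.92 + $2,637.24 + $111.70 + $75.95 + $0.00 + $196.43 + $207.47 + $184.37 = $3,751.46
Net pay = $11,508.32 − $3,751.46 = $7,756.86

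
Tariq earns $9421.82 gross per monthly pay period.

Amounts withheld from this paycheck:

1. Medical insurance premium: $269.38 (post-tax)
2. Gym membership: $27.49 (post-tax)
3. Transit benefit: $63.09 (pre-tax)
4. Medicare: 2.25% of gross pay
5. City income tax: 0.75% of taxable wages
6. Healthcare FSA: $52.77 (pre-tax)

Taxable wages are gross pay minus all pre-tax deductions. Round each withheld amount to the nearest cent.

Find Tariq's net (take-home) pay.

$8727.31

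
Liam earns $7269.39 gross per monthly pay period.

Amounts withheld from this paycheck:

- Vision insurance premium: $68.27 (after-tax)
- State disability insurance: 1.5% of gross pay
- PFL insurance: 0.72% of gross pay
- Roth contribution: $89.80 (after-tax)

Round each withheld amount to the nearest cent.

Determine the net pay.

PFL insurance: $7269.39 × 0.0072 = $52.34
State disability insurance: $7269.39 × 0.015 = $109.04
Roth contribution: $89.80
Vision insurance premium: $68.27
Total deductions = $52.34 + $109.04 + $89.80 + $68.27 = $319.45
Net pay = $7269.39 − $319.45 = $6949.94

$6949.94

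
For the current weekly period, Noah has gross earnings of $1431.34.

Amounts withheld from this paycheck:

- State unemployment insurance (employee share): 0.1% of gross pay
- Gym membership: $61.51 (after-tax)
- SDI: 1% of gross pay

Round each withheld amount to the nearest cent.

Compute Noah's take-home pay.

$1354.09

SDI: $1431.34 × 0.01 = $14.31
State unemployment insurance (employee share): $1431.34 × 0.001 = $1.43
Gym membership: $61.51
Total deductions = $14.31 + $1.43 + $61.51 = $77.25
Net pay = $1431.34 − $77.25 = $1354.09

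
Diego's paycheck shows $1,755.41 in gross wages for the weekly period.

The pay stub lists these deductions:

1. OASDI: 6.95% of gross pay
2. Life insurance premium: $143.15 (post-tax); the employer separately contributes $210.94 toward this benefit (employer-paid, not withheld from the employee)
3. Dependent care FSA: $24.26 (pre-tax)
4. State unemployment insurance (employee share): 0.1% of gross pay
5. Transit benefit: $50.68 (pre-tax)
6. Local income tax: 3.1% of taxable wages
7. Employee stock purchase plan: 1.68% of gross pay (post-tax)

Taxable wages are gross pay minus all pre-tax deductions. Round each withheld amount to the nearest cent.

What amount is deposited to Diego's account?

Transit benefit: $50.68
Dependent care FSA: $24.26
Pre-tax total = $50.68 + $24.26 = $74.94
Taxable wages = $1,755.41 − $74.94 = $1,680.47
Local income tax: $1,680.47 × 0.031 = $52.09
OASDI: $1,755.41 × 0.0695 = $122.00
State unemployment insurance (employee share): $1,755.41 × 0.001 = $1.76
Employee stock purchase plan: $1,755.41 × 0.0168 = $29.49
Life insurance premium: $143.15
(Employer's $210.94 toward life insurance premium is not withheld from the employee.)
Total deductions = $50.68 + $24.26 + $52.09 + $122.00 + $1.76 + $29.49 + $143.15 = $423.43
Net pay = $1,755.41 − $423.43 = $1,331.98

$1,331.98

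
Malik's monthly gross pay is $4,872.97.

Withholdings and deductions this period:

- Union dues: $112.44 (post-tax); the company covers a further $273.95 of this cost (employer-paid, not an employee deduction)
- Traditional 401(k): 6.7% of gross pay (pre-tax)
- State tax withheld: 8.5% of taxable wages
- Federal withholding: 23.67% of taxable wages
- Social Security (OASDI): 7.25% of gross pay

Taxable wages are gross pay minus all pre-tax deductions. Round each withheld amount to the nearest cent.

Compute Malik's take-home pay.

$2,618.15

Traditional 401(k): $4,872.97 × 0.067 = $326.49
Taxable wages = $4,872.97 − $326.49 = $4,546.48
State tax withheld: $4,546.48 × 0.085 = $386.45
Federal withholding: $4,546.48 × 0.2367 = $1,076.15
Social Security (OASDI): $4,872.97 × 0.0725 = $353.29
Union dues: $112.44
(Employer's $273.95 toward union dues is not withheld from the employee.)
Total deductions = $326.49 + $386.45 + $1,076.15 + $353.29 + $112.44 = $2,254.82
Net pay = $4,872.97 − $2,254.82 = $2,618.15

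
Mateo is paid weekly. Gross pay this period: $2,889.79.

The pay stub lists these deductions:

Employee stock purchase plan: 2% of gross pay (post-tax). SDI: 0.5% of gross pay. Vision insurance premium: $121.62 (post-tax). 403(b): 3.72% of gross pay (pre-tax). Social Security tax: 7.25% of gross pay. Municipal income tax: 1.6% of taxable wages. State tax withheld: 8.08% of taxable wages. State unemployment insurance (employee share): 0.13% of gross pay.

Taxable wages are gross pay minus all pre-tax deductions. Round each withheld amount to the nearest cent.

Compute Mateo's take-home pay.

$2,105.82

403(b): $2,889.79 × 0.0372 = $107.50
Taxable wages = $2,889.79 − $107.50 = $2,782.29
Municipal income tax: $2,782.29 × 0.016 = $44.52
State tax withheld: $2,782.29 × 0.0808 = $224.81
Social Security tax: $2,889.79 × 0.0725 = $209.51
State unemployment insurance (employee share): $2,889.79 × 0.0013 = $3.76
SDI: $2,889.79 × 0.005 = $14.45
Vision insurance premium: $121.62
Employee stock purchase plan: $2,889.79 × 0.02 = $57.80
Total deductions = $107.50 + $44.52 + $224.81 + $209.51 + $3.76 + $14.45 + $121.62 + $57.80 = $783.97
Net pay = $2,889.79 − $783.97 = $2,105.82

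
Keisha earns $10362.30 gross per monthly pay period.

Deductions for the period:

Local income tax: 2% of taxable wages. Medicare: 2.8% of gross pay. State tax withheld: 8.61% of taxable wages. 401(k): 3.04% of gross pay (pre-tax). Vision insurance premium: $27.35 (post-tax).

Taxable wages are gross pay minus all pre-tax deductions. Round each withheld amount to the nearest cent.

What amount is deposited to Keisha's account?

$8663.78

401(k): $10362.30 × 0.0304 = $315.01
Taxable wages = $10362.30 − $315.01 = $10047.29
Local income tax: $10047.29 × 0.02 = $200.95
State tax withheld: $10047.29 × 0.0861 = $865.07
Medicare: $10362.30 × 0.028 = $290.14
Vision insurance premium: $27.35
Total deductions = $315.01 + $200.95 + $865.07 + $290.14 + $27.35 = $1698.52
Net pay = $10362.30 − $1698.52 = $8663.78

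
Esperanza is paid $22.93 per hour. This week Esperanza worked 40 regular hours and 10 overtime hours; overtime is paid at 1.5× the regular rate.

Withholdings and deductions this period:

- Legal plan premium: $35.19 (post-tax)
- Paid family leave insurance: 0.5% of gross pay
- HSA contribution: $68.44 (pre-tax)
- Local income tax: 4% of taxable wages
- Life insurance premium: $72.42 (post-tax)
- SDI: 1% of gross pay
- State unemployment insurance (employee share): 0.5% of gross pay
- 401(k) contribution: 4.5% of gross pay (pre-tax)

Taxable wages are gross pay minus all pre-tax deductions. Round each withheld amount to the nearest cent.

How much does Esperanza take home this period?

Regular pay: 40 × $22.93 = $917.20
Overtime pay: 10 × $22.93 × 1.5 = $343.95
Gross pay = $917.20 + $343.95 = $1261.15
HSA contribution: $68.44
401(k) contribution: $1261.15 × 0.045 = $56.75
Pre-tax total = $68.44 + $56.75 = $125.19
Taxable wages = $1261.15 − $125.19 = $1135.96
Local income tax: $1135.96 × 0.04 = $45.44
State unemployment insurance (employee share): $1261.15 × 0.005 = $6.31
Paid family leave insurance: $1261.15 × 0.005 = $6.31
SDI: $1261.15 × 0.01 = $12.61
Legal plan premium: $35.19
Life insurance premium: $72.42
Total deductions = $68.44 + $56.75 + $45.44 + $6.31 + $6.31 + $12.61 + $35.19 + $72.42 = $303.47
Net pay = $1261.15 − $303.47 = $957.68

$957.68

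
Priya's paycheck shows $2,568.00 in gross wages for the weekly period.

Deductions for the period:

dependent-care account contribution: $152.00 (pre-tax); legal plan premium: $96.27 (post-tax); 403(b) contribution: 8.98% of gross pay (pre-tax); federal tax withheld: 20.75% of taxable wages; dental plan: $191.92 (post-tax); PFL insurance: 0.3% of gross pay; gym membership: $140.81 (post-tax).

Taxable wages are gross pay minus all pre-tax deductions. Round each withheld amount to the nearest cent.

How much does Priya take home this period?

Dependent-care account contribution: $152.00
403(b) contribution: $2,568.00 × 0.0898 = $230.61
Pre-tax total = $152.00 + $230.61 = $382.61
Taxable wages = $2,568.00 − $382.61 = $2,185.39
Federal tax withheld: $2,185.39 × 0.2075 = $453.47
PFL insurance: $2,568.00 × 0.003 = $7.70
Legal plan premium: $96.27
Gym membership: $140.81
Dental plan: $191.92
Total deductions = $152.00 + $230.61 + $453.47 + $7.70 + $96.27 + $140.81 + $191.92 = $1,272.78
Net pay = $2,568.00 − $1,272.78 = $1,295.22

$1,295.22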